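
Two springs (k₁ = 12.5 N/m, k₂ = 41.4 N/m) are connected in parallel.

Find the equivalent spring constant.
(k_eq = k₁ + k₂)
k_eq = k₁ + k₂ = 12.5 + 41.4 = 53.9 N/m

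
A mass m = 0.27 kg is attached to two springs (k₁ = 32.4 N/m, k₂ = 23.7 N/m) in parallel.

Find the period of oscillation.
k_eq = k₁+k₂ = 56.1 N/m
T = 2π√(m/k_eq) = 2π√(0.27/56.1) = 0.4359 s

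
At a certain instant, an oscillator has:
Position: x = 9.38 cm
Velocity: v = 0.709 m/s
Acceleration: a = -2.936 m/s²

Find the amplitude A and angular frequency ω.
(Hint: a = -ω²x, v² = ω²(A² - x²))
a = −ω²x → ω = √(|a|/x) = √(2.936/0.0938) = 5.595 rad/s
v² = ω²(A² − x²) → A = √(x² + v²/ω²) = √(0.0938² + 0.709²/5.595²) = 0.1577 m = 15.77 cm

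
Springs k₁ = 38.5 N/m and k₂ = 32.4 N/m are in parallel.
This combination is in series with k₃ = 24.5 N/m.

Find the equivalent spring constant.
k₁₂ = k₁ + k₂ = 70.9 N/m (parallel)
1/k_eq = 1/k₁₂ + 1/k₃ → k_eq = 18.21 N/m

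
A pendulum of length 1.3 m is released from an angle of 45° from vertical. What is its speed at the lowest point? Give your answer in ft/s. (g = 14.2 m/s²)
h = L(1 − cosθ) = 1.3×(1 − cos45°) = 0.3808 m
v = √(2gh) = √(2×14.2×0.3808) = 3.288 m/s = 10.79 ft/s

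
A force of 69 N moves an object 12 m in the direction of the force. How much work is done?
W = Fd = 69×12 = 828.0 J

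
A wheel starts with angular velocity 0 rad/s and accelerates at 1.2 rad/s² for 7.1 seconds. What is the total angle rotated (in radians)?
θ = ω₀t + ½αt² = 0×7.1 + ½×1.2×7.1² = 30.25 rad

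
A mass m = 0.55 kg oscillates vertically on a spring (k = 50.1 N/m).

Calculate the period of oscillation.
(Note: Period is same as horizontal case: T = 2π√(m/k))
T = 2π√(m/k) = 2π√(0.55/50.1) = 0.6583 s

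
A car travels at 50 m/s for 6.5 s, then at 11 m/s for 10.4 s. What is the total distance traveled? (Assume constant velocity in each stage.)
d₁ = v₁t₁ = 50 × 6.5 = 325 m
d₂ = v₂t₂ = 11 × 10.4 = 114.4 m
d_total = 325 + 114.4 = 439.4 m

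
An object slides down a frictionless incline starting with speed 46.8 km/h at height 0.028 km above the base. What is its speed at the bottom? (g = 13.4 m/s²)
½mv₀² + mgh = ½mv² → v = √(v₀² + 2gh) = √(13² + 2×13.4×28) = 30.32 m/s = 109.2 km/h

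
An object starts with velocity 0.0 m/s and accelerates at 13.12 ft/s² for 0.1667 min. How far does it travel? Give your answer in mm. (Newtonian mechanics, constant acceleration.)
d = v₀t + ½at² (with unit conversion) = 200000.0 mm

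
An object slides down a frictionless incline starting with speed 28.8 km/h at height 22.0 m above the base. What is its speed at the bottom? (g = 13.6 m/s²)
½mv₀² + mgh = ½mv² → v = √(v₀² + 2gh) = √(8² + 2×13.6×22) = 25.74 m/s = 92.65 km/h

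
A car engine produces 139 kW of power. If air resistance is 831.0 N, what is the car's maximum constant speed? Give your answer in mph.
P = Fv → v = P/F = 139000 W / 831 N = 167.3 m/s = 374.2 mph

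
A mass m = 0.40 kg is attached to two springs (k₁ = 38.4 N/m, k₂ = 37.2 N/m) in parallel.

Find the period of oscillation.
k_eq = k₁+k₂ = 75.6 N/m
T = 2π√(m/k_eq) = 2π√(0.4/75.6) = 0.457 s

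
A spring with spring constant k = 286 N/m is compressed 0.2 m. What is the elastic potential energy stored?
PE = ½kx² = ½×286×0.2² = 5.72 J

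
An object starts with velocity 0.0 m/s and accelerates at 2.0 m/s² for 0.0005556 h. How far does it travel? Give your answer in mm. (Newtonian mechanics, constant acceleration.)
d = v₀t + ½at² (with unit conversion) = 4001.0 mm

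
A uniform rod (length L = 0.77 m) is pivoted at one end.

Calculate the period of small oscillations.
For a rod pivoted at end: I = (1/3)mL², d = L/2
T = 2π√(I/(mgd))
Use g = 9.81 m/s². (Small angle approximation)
I/m = (1/3)L² = 0.1976 m²; d = L/2 = 0.385 m
T = 2π√(I/(mgd)) = 2π√(0.1976/(9.81×0.385)) = 1.437 s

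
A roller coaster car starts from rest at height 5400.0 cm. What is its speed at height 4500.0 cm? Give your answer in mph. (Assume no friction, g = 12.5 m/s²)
mgh₁ = ½mv₂² + mgh₂ → v₂ = √(2g(h₁−h₂)) = √(2×12.5×(54−45)) = 15 m/s = 33.55 mph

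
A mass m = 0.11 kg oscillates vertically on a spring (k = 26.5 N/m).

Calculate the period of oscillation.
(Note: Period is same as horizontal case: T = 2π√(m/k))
T = 2π√(m/k) = 2π√(0.11/26.5) = 0.4048 s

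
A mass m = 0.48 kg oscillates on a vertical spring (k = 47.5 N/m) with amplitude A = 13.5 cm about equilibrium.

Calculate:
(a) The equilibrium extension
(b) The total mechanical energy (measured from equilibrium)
x_eq = mg/k = 0.48×9.81/47.5 = 0.09913 m = 9.913 cm
E = ½kA² = ½×47.5×(0.135)² = 0.4328 J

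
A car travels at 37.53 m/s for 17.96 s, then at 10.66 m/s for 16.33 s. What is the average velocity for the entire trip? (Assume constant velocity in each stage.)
d₁ = v₁t₁ = 37.53 × 17.96 = 674.039 m
d₂ = v₂t₂ = 10.66 × 16.33 = 174.078 m
d_total = 848.12 m, t_total = 34.29 s
v_avg = d_total/t_total = 848.12/34.29 = 24.73 m/s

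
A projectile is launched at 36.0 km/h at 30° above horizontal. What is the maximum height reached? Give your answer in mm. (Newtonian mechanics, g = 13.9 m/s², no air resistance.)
H = v₀²sin²(θ)/(2g) (with unit conversion) = 899.3 mm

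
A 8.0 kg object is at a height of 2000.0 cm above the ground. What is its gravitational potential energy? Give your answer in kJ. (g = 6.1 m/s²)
PE = mgh = 8 kg × 6.1 m/s² × 20 m = 976 J = 0.976 kJ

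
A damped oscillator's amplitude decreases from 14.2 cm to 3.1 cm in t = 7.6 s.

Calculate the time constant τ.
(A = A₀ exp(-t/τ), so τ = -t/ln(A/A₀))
A/A₀ = 3.1/14.2 = 0.2183; ln(A/A₀) = -1.522
τ = −t/ln(A/A₀) = −7.6/-1.522 = 4.994 s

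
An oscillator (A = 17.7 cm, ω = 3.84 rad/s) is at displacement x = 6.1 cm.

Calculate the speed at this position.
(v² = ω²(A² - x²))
v = ω√(A² − x²) = 3.84×√(0.177² − 0.061²) = 0.638 m/s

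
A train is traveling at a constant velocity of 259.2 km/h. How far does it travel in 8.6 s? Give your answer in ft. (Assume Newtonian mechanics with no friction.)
d = vt (with unit conversion) = 2031.0 ft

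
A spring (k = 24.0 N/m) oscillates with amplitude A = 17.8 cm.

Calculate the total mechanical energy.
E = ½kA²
E = ½kA² = ½×24.0×(0.178)² = 0.3802 J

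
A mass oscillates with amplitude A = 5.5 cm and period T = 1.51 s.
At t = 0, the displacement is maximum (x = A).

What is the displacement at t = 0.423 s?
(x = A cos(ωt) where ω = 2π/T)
ω = 2π/T = 2π/1.51 = 4.161 rad/s
x = A cos(ωt) = 5.5×cos(4.161×0.423) = -1.035 cm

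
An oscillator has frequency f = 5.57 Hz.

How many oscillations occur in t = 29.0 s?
n = f×t = 5.57×29.0 = 161.5 oscillations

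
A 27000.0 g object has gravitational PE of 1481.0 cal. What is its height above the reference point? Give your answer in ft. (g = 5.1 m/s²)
PE = mgh → h = PE/(mg) = 6197 J / (27 kg × 5.1 m/s²) = 45 m = 147.6 ft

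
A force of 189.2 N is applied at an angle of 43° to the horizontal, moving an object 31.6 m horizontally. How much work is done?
W = Fd cosθ = 189.2×31.6×cos(43°) = 4372.6 J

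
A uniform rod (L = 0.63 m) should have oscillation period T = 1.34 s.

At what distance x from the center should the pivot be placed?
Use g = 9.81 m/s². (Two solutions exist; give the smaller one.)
T = 2π√((L²/12 + x²)/(gx)). Let c = T²g/(4π²) = 0.4462.
x² − cx + L²/12 = 0 → x = (c − √(c² − L²/3))/2 = 0.09388 m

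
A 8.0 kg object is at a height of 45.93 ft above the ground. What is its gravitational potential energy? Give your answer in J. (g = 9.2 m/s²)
PE = mgh = 8 kg × 9.2 m/s² × 14 m = 1030 J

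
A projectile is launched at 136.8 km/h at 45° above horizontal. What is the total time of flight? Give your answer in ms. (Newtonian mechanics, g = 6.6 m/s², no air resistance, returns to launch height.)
T = 2v₀sin(θ)/g (with unit conversion) = 8142.0 ms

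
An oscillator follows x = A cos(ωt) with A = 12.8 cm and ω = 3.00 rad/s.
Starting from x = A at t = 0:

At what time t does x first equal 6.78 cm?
cos(ωt) = x/A = 6.78/12.8 = 0.5297
ωt = arccos(0.5297) = 1.013 rad
t = 1.013/3.0 = 0.3375 s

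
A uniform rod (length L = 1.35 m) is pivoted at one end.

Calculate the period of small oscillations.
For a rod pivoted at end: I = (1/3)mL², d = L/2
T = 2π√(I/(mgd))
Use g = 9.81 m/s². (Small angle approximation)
I/m = (1/3)L² = 0.6075 m²; d = L/2 = 0.675 m
T = 2π√(I/(mgd)) = 2π√(0.6075/(9.81×0.675)) = 1.903 s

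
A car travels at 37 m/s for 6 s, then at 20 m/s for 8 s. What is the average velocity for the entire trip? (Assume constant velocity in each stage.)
d₁ = v₁t₁ = 37 × 6 = 222 m
d₂ = v₂t₂ = 20 × 8 = 160 m
d_total = 382 m, t_total = 14 s
v_avg = d_total/t_total = 382/14 = 27.29 m/s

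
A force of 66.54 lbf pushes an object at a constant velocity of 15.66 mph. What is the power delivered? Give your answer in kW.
P = Fv = 296 N × 7.001 m/s = 2072 W = 2.072 kW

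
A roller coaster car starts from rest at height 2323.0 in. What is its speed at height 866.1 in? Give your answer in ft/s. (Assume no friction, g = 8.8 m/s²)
mgh₁ = ½mv₂² + mgh₂ → v₂ = √(2g(h₁−h₂)) = √(2×8.8×(59−22)) = 25.52 m/s = 83.73 ft/s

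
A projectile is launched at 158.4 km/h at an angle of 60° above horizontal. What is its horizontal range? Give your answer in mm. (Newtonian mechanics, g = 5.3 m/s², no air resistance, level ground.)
R = v₀² sin(2θ) / g (with unit conversion) = 316300.0 mm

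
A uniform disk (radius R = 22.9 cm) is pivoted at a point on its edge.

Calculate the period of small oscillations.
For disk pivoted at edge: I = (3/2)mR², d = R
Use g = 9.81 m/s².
I/m = (3/2)R² = 0.07866 m²; d = R = 0.229 m
T = 2π√((3/2)R²/(gR)) = 2π√(3R/(2g)) = 1.176 s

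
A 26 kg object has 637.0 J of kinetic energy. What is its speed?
KE = ½mv² → v = √(2KE/m) = √(2×637.0/26) = 7.0 m/s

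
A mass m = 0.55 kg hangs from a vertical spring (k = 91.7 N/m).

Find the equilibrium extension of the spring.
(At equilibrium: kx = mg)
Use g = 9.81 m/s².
x_eq = mg/k = 0.55×9.81/91.7 = 0.05884 m = 5.884 cm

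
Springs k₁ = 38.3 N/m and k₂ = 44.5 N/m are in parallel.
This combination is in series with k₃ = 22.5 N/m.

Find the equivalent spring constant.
k₁₂ = k₁ + k₂ = 82.8 N/m (parallel)
1/k_eq = 1/k₁₂ + 1/k₃ → k_eq = 17.69 N/m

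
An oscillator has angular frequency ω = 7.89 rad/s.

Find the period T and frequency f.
T = 2π/ω = 2π/7.89 = 0.7963 s; f = ω/2π = 1.256 Hz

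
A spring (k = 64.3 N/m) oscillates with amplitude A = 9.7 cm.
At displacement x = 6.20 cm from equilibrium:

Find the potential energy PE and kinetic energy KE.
E_total = ½kA² = ½×64.3×(0.097)² = 0.3025 J
PE = ½kx² = ½×64.3×(0.062)² = 0.1236 J
KE = E_total − PE = 0.1789 J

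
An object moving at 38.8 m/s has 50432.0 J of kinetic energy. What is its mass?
KE = ½mv² → m = 2KE/v² = 2×50432.0/38.8² = 67.0 kg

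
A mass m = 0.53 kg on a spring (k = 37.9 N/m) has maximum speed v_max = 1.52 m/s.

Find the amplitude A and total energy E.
½mv²_max = ½kA² → A = v_max√(m/k) = 1.52×√(0.53/37.9) = 0.1797 m = 17.97 cm
E = ½mv²_max = ½×0.53×1.52² = 0.6123 J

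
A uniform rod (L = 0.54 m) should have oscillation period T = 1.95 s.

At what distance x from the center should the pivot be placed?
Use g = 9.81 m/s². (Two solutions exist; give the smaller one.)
T = 2π√((L²/12 + x²)/(gx)). Let c = T²g/(4π²) = 0.9449.
x² − cx + L²/12 = 0 → x = (c − √(c² − L²/3))/2 = 0.02646 m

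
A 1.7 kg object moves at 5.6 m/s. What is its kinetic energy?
KE = ½mv² = ½×1.7×5.6² = 26.656 J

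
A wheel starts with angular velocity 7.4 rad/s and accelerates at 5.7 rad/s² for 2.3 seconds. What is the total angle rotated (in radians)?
θ = ω₀t + ½αt² = 7.4×2.3 + ½×5.7×2.3² = 32.1 rad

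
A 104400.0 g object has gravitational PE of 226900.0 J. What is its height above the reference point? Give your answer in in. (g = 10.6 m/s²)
PE = mgh → h = PE/(mg) = 2.269e+05 J / (104.4 kg × 10.6 m/s²) = 205 m = 8072.0 in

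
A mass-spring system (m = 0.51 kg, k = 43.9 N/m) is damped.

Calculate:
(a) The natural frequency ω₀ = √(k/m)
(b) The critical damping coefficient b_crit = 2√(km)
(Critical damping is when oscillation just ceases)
ω₀ = √(k/m) = √(43.9/0.51) = 9.278 rad/s
b_crit = 2√(km) = 2√(43.9×0.51) = 9.463 kg/s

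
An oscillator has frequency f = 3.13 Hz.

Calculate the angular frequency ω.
ω = 2πf = 2π×3.13 = 19.67 rad/s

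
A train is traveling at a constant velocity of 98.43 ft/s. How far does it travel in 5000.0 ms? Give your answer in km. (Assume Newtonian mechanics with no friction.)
d = vt (with unit conversion) = 0.15 km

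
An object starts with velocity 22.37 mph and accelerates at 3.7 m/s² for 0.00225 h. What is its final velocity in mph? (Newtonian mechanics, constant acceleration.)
v = v₀ + at (with unit conversion) = 89.41 mph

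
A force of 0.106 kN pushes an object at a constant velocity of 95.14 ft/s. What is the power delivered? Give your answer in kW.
P = Fv = 106 N × 29 m/s = 3074 W = 3.074 kW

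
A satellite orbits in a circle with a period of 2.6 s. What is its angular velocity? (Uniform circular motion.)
ω = 2π/T = 2π/2.6 = 2.4166 rad/s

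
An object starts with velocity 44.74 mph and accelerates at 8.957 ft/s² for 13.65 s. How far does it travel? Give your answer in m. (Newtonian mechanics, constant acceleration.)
d = v₀t + ½at² (with unit conversion) = 527.3 m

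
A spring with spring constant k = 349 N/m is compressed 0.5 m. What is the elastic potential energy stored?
PE = ½kx² = ½×349×0.5² = 43.62 J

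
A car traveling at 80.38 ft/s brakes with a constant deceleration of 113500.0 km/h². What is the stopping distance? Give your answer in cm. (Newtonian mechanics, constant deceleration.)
d = v₀² / (2a) (with unit conversion) = 3427.0 cm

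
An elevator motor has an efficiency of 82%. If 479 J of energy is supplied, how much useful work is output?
W_out = η × W_in = 0.82 × 479 = 392.78 J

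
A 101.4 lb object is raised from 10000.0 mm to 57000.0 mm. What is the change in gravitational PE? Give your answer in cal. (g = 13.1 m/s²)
ΔPE = mg(h₂ − h₁) = 45.99 kg × 13.1 m/s² × (57 − 10) m = 2.832e+04 J = 6768.0 cal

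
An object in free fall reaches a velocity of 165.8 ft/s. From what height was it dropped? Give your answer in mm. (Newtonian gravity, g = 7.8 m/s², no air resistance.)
h = v²/(2g) (with unit conversion) = 163700.0 mm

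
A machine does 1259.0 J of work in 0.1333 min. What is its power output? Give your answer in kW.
P = W/t = 1259 J / 7.998 s = 157.4 W = 0.1574 kW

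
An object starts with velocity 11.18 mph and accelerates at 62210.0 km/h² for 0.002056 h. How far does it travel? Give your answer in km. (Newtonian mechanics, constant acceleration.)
d = v₀t + ½at² (with unit conversion) = 0.1685 km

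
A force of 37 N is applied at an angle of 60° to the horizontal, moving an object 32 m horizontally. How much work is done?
W = Fd cosθ = 37×32×cos(60°) = 592.0 J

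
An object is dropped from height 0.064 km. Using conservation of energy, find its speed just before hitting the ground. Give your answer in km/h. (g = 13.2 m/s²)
mgh = ½mv² → v = √(2gh) = √(2×13.2×64) = 41.1 m/s = 148.0 km/h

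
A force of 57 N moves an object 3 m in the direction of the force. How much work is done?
W = Fd = 57×3 = 171.0 J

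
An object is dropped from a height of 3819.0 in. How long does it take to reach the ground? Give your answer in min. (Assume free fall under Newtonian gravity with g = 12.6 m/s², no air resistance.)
t = √(2h/g) (with unit conversion) = 0.0654 min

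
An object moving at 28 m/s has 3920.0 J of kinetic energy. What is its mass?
KE = ½mv² → m = 2KE/v² = 2×3920.0/28² = 10.0 kg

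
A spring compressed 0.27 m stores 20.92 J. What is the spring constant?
PE = ½kx² → k = 2PE/x² = 2×20.92/0.27² = 573.9 N/m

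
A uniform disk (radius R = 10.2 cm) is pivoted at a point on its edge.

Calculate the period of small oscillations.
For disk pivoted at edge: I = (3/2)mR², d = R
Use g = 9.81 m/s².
I/m = (3/2)R² = 0.01561 m²; d = R = 0.102 m
T = 2π√((3/2)R²/(gR)) = 2π√(3R/(2g)) = 0.7847 s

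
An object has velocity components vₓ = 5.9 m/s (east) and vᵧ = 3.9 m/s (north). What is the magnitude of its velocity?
|v| = √(vₓ² + vᵧ²) = √(5.9² + 3.9²) = √(50.02) = 7.07 m/s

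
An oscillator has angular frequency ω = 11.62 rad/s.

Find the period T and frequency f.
T = 2π/ω = 2π/11.62 = 0.5407 s; f = ω/2π = 1.849 Hz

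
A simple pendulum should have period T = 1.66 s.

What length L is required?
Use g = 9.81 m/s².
T = 2π√(L/g) → L = g(T/2π)² = 9.81×(1.66/2π)² = 0.6847 m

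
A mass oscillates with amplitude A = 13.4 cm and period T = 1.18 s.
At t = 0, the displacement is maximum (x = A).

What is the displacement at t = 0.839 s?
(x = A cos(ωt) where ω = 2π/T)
ω = 2π/T = 2π/1.18 = 5.325 rad/s
x = A cos(ωt) = 13.4×cos(5.325×0.839) = -3.249 cm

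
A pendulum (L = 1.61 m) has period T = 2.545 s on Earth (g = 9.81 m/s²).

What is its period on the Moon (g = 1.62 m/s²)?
T = 2π√(L/g), so T_moon/T_earth = √(g_earth/g_moon)
T_moon = 2π√(1.61/1.62) = 6.264 s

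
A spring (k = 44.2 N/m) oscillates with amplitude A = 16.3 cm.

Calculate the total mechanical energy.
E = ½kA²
E = ½kA² = ½×44.2×(0.163)² = 0.5872 J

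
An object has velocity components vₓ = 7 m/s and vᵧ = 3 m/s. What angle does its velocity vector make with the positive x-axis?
θ = arctan(vᵧ/vₓ) = arctan(3/7) = 23.2°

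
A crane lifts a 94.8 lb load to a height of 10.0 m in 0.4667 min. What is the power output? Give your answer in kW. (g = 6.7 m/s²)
W = mgh = 43×6.7×10 = 2881 J
P = W/t = 2881/28 = 102.9 W = 0.1029 kW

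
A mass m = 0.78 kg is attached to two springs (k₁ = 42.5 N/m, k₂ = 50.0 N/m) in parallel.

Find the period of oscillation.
k_eq = k₁+k₂ = 92.5 N/m
T = 2π√(m/k_eq) = 2π√(0.78/92.5) = 0.577 s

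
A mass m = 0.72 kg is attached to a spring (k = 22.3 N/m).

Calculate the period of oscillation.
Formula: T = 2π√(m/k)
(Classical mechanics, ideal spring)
T = 2π√(m/k) = 2π√(0.72/22.3) = 1.129 s; f = 1/T = 0.8857 Hz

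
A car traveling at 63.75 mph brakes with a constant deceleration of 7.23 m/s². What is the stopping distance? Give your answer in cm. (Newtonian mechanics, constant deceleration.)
d = v₀² / (2a) (with unit conversion) = 5617.0 cm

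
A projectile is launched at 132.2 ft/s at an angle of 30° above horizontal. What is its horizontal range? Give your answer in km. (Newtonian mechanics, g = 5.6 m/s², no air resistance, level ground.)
R = v₀² sin(2θ) / g (with unit conversion) = 0.2511 km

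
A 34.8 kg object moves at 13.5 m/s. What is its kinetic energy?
KE = ½mv² = ½×34.8×13.5² = 3171.15 J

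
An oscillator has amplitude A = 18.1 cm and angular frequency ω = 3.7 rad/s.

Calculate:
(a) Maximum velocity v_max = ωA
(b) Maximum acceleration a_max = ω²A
v_max = ωA = 3.7×0.181 = 0.6697 m/s
a_max = ω²A = 3.7²×0.181 = 2.478 m/s²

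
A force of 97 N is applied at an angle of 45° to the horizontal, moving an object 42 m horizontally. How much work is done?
W = Fd cosθ = 97×42×cos(45°) = 2880.8 J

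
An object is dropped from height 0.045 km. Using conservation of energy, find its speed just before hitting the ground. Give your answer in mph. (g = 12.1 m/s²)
mgh = ½mv² → v = √(2gh) = √(2×12.1×45) = 33 m/s = 73.82 mph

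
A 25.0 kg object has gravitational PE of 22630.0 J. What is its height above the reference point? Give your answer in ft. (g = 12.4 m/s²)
PE = mgh → h = PE/(mg) = 2.263e+04 J / (25 kg × 12.4 m/s²) = 73 m = 239.5 ft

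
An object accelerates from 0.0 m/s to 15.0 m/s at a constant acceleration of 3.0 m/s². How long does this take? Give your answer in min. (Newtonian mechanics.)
t = (v - v₀)/a (with unit conversion) = 0.08333 min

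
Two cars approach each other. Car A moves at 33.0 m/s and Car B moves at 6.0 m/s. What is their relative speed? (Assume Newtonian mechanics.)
v_rel = v_A + v_B = 33.0 + 6.0 = 39.0 m/s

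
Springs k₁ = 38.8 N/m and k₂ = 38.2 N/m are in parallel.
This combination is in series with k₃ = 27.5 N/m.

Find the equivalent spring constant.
k₁₂ = k₁ + k₂ = 77 N/m (parallel)
1/k_eq = 1/k₁₂ + 1/k₃ → k_eq = 20.26 N/m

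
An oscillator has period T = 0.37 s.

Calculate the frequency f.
f = 1/T = 1/0.37 = 2.703 Hz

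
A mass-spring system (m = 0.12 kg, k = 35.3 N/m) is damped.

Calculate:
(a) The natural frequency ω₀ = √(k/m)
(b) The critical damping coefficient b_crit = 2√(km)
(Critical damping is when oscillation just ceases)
ω₀ = √(k/m) = √(35.3/0.12) = 17.15 rad/s
b_crit = 2√(km) = 2√(35.3×0.12) = 4.116 kg/s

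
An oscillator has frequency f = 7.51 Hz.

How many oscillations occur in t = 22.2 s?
n = f×t = 7.51×22.2 = 166.7 oscillations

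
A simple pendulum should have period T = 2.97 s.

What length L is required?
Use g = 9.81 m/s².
T = 2π√(L/g) → L = g(T/2π)² = 9.81×(2.97/2π)² = 2.192 m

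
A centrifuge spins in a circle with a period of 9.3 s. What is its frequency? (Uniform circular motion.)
f = 1/T = 1/9.3 = 0.1075 Hz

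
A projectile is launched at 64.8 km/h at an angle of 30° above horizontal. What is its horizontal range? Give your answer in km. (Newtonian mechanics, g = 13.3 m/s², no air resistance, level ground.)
R = v₀² sin(2θ) / g (with unit conversion) = 0.0211 km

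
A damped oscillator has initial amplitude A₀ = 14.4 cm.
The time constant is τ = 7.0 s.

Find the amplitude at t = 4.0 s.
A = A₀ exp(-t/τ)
A = A₀ exp(−t/τ) = 14.4×exp(−4.0/7.0) = 8.132 cm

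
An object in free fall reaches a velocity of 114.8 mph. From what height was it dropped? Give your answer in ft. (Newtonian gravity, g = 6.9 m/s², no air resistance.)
h = v²/(2g) (with unit conversion) = 626.2 ft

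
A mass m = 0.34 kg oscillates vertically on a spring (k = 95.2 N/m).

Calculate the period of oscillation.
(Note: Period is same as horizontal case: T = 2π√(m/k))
T = 2π√(m/k) = 2π√(0.34/95.2) = 0.3755 s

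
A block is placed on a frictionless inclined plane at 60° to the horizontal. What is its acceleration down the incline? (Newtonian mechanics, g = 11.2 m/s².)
a = g sin(θ) = 11.2 × sin(60°) = 11.2 × 0.866 = 9.7 m/s²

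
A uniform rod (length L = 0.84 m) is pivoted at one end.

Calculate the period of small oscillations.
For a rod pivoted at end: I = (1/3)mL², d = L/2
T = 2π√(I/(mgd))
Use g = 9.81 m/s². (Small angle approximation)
I/m = (1/3)L² = 0.2352 m²; d = L/2 = 0.42 m
T = 2π√(I/(mgd)) = 2π√(0.2352/(9.81×0.42)) = 1.501 s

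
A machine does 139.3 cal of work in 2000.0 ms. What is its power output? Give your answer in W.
P = W/t = 582.8 J / 2 s = 291.4 W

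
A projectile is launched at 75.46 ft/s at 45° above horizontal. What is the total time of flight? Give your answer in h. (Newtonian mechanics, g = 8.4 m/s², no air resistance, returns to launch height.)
T = 2v₀sin(θ)/g (with unit conversion) = 0.001076 h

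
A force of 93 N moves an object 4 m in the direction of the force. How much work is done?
W = Fd = 93×4 = 372.0 J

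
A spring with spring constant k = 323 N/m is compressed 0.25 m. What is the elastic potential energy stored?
PE = ½kx² = ½×323×0.25² = 10.09 J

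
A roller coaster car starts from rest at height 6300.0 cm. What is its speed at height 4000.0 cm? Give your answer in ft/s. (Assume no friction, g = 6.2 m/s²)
mgh₁ = ½mv₂² + mgh₂ → v₂ = √(2g(h₁−h₂)) = √(2×6.2×(63−40)) = 16.89 m/s = 55.41 ft/s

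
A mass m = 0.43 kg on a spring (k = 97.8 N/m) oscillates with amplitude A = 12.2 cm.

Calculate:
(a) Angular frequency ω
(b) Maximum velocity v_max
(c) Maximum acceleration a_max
ω = √(k/m) = √(97.8/0.43) = 15.08 rad/s
v_max = ωA = 15.08×0.122 = 1.84 m/s
a_max = ω²A = 15.08²×0.122 = 27.75 m/s²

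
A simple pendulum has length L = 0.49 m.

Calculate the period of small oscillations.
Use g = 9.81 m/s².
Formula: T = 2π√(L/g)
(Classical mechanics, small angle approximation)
T = 2π√(L/g) = 2π√(0.49/9.81) = 1.404 s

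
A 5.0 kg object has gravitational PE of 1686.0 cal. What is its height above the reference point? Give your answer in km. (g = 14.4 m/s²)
PE = mgh → h = PE/(mg) = 7054 J / (5 kg × 14.4 m/s²) = 97.98 m = 0.09798 km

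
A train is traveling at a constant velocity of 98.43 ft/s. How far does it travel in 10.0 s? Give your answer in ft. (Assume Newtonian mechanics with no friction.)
d = vt (with unit conversion) = 984.3 ft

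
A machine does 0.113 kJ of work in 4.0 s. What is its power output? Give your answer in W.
P = W/t = 113 J / 4 s = 28.25 W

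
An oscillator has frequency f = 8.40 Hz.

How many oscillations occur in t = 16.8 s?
n = f×t = 8.4×16.8 = 141.1 oscillations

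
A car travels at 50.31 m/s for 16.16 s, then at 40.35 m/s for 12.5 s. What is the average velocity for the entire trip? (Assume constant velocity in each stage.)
d₁ = v₁t₁ = 50.31 × 16.16 = 813.01 m
d₂ = v₂t₂ = 40.35 × 12.5 = 504.375 m
d_total = 1317.38 m, t_total = 28.66 s
v_avg = d_total/t_total = 1317.38/28.66 = 45.97 m/s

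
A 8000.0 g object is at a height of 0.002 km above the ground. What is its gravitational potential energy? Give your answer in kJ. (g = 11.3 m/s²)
PE = mgh = 8 kg × 11.3 m/s² × 2 m = 180.8 J = 0.1808 kJ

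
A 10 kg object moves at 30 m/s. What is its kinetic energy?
KE = ½mv² = ½×10×30² = 4500.0 J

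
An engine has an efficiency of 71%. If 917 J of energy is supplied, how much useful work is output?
W_out = η × W_in = 0.71 × 917 = 651.07 J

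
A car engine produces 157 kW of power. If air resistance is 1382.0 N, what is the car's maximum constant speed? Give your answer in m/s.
P = Fv → v = P/F = 157000 W / 1382 N = 113.6 m/s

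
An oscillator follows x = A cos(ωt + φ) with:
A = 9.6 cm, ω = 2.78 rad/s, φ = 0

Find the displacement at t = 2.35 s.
x = A cos(ωt + φ) = 9.6×cos(2.78×2.35 + 0) = 9.302 cm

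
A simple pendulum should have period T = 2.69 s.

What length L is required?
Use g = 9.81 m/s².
T = 2π√(L/g) → L = g(T/2π)² = 9.81×(2.69/2π)² = 1.798 m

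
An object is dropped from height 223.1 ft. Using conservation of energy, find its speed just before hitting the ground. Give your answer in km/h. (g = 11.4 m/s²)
mgh = ½mv² → v = √(2gh) = √(2×11.4×68) = 39.38 m/s = 141.8 km/h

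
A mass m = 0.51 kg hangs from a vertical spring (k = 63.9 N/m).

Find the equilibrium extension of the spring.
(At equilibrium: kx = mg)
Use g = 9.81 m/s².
x_eq = mg/k = 0.51×9.81/63.9 = 0.0783 m = 7.83 cm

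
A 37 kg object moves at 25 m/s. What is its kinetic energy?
KE = ½mv² = ½×37×25² = 11562.5 J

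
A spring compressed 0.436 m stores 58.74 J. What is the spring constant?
PE = ½kx² → k = 2PE/x² = 2×58.74/0.436² = 618.0 N/m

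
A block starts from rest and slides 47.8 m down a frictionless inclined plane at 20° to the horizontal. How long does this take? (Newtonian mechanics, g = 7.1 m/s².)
a = g sin(θ) = 7.1 × sin(20°) = 2.43 m/s²
t = √(2d/a) = √(2 × 47.8 / 2.43) = 6.27 s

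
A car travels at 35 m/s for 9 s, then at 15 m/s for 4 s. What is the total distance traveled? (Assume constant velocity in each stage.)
d₁ = v₁t₁ = 35 × 9 = 315 m
d₂ = v₂t₂ = 15 × 4 = 60 m
d_total = 315 + 60 = 375 m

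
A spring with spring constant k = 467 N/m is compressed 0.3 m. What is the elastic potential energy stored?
PE = ½kx² = ½×467×0.3² = 21.01 J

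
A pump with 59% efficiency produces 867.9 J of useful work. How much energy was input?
W_in = W_out/η = 867.9/0.59 = 1471.0 J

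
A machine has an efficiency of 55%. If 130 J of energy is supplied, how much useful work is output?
W_out = η × W_in = 0.55 × 130 = 71.5 J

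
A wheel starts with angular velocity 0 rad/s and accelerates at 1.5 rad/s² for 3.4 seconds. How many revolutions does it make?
θ = ω₀t + ½αt² = 0×3.4 + ½×1.5×3.4² = 8.67 rad
Revolutions = θ/(2π) = 8.67/(2π) = 1.38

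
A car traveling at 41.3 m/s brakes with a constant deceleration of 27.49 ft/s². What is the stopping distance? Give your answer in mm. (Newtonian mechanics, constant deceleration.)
d = v₀² / (2a) (with unit conversion) = 101800.0 mm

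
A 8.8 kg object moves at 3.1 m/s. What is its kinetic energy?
KE = ½mv² = ½×8.8×3.1² = 42.284 J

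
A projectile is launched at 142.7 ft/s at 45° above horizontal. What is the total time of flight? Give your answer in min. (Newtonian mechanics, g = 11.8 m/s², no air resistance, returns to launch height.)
T = 2v₀sin(θ)/g (with unit conversion) = 0.08688 min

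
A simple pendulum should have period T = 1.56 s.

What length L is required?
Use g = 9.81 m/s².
T = 2π√(L/g) → L = g(T/2π)² = 9.81×(1.56/2π)² = 0.6047 m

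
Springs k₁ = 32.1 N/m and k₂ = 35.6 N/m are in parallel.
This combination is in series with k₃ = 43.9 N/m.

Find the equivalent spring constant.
k₁₂ = k₁ + k₂ = 67.7 N/m (parallel)
1/k_eq = 1/k₁₂ + 1/k₃ → k_eq = 26.63 N/m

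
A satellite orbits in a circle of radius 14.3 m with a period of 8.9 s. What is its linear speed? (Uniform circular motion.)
v = 2πr/T = 2π×14.3/8.9 = 10.1 m/s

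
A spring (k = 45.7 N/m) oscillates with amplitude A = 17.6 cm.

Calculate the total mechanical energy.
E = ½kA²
E = ½kA² = ½×45.7×(0.176)² = 0.7078 J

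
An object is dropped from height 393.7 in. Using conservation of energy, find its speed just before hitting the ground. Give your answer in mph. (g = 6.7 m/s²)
mgh = ½mv² → v = √(2gh) = √(2×6.7×10) = 11.58 m/s = 25.89 mph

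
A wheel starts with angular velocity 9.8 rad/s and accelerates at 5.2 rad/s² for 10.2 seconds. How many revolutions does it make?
θ = ω₀t + ½αt² = 9.8×10.2 + ½×5.2×10.2² = 370.46 rad
Revolutions = θ/(2π) = 370.46/(2π) = 58.96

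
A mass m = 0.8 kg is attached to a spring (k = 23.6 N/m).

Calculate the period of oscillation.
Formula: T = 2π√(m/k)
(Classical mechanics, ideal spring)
T = 2π√(m/k) = 2π√(0.8/23.6) = 1.157 s; f = 1/T = 0.8644 Hz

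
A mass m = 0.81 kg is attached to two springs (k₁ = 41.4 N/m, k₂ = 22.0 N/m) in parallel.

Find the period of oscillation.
k_eq = k₁+k₂ = 63.4 N/m
T = 2π√(m/k_eq) = 2π√(0.81/63.4) = 0.7102 s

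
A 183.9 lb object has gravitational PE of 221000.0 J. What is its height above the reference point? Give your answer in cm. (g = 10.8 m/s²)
PE = mgh → h = PE/(mg) = 2.21e+05 J / (83.42 kg × 10.8 m/s²) = 245.3 m = 24530.0 cm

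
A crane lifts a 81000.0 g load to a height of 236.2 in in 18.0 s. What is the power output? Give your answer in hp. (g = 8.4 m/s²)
W = mgh = 81×8.4×5.999 = 4082 J
P = W/t = 4082/18 = 226.8 W = 0.3041 hp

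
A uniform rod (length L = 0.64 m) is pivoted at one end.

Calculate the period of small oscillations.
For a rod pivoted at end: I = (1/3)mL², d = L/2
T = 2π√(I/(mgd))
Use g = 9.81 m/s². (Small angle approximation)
I/m = (1/3)L² = 0.1365 m²; d = L/2 = 0.32 m
T = 2π√(I/(mgd)) = 2π√(0.1365/(9.81×0.32)) = 1.31 s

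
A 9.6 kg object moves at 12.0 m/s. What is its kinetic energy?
KE = ½mv² = ½×9.6×12.0² = 691.2 J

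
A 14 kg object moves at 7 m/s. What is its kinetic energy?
KE = ½mv² = ½×14×7² = 343.0 J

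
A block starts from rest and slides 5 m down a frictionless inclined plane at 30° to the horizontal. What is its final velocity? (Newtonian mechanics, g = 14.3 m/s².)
a = g sin(θ) = 14.3 × sin(30°) = 7.15 m/s²
v = √(2ad) = √(2 × 7.15 × 5) = 8.46 m/s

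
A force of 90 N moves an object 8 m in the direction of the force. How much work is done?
W = Fd = 90×8 = 720.0 J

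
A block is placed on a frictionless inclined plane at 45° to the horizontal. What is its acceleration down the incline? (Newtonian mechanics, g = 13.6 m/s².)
a = g sin(θ) = 13.6 × sin(45°) = 13.6 × 0.7071 = 9.62 m/s²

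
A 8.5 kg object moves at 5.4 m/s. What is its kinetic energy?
KE = ½mv² = ½×8.5×5.4² = 123.93 J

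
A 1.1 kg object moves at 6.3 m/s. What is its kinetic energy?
KE = ½mv² = ½×1.1×6.3² = 21.8295 J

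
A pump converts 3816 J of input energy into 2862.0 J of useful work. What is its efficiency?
η = W_out/W_in = 2862.0/3816 = 0.75 = 75.0%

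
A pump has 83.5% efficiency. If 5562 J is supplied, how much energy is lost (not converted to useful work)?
W_out = η × W_in = 0.835×5562 = 4644.3 J
W_lost = W_in − W_out = 5562 − 4644.3 = 917.73 J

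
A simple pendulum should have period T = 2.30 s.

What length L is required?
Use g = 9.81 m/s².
T = 2π√(L/g) → L = g(T/2π)² = 9.81×(2.3/2π)² = 1.315 m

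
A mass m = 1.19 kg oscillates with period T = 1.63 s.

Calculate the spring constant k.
T = 2π√(m/k) → k = m(2π/T)² = 1.19×(2π/1.63)² = 17.68 N/m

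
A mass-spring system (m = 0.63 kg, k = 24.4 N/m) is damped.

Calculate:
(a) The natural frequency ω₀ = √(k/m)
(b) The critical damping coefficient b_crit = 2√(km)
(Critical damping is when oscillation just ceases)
ω₀ = √(k/m) = √(24.4/0.63) = 6.223 rad/s
b_crit = 2√(km) = 2√(24.4×0.63) = 7.841 kg/s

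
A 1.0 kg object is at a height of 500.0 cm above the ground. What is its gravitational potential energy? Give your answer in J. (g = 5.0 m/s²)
PE = mgh = 1 kg × 5.0 m/s² × 5 m = 25 J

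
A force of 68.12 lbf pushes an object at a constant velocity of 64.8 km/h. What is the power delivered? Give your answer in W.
P = Fv = 303 N × 18 m/s = 5454 W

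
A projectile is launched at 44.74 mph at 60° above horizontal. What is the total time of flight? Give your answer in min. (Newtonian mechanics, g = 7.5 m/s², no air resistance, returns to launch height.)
T = 2v₀sin(θ)/g (with unit conversion) = 0.07698 min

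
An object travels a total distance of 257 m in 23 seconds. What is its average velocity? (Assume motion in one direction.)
v_avg = Δd / Δt = 257 / 23 = 11.17 m/s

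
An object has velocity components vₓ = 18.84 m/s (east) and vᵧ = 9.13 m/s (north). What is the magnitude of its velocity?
|v| = √(vₓ² + vᵧ²) = √(18.84² + 9.13²) = √(438.303) = 20.94 m/s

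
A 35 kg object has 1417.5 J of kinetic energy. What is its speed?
KE = ½mv² → v = √(2KE/m) = √(2×1417.5/35) = 9.0 m/s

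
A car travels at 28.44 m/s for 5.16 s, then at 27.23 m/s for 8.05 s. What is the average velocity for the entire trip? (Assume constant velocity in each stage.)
d₁ = v₁t₁ = 28.44 × 5.16 = 146.75 m
d₂ = v₂t₂ = 27.23 × 8.05 = 219.202 m
d_total = 365.95 m, t_total = 13.21 s
v_avg = d_total/t_total = 365.95/13.21 = 27.7 m/s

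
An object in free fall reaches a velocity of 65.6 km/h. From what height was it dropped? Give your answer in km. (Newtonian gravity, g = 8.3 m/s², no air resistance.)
h = v²/(2g) (with unit conversion) = 0.02 km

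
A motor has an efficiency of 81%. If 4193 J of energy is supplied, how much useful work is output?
W_out = η × W_in = 0.81 × 4193 = 3396.3 J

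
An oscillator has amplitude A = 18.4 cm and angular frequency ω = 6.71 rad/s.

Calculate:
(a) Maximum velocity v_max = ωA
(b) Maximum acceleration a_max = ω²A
v_max = ωA = 6.71×0.184 = 1.235 m/s
a_max = ω²A = 6.71²×0.184 = 8.284 m/s²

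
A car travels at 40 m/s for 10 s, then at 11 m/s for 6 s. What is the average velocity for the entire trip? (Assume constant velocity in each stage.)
d₁ = v₁t₁ = 40 × 10 = 400 m
d₂ = v₂t₂ = 11 × 6 = 66 m
d_total = 466 m, t_total = 16 s
v_avg = d_total/t_total = 466/16 = 29.12 m/s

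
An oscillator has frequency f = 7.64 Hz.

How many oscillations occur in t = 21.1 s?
n = f×t = 7.64×21.1 = 161.2 oscillations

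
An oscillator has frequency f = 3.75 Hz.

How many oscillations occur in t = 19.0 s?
n = f×t = 3.75×19.0 = 71.25 oscillations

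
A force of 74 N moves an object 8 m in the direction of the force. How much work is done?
W = Fd = 74×8 = 592.0 J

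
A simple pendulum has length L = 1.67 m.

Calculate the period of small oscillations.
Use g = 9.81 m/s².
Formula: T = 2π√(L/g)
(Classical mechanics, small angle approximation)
T = 2π√(L/g) = 2π√(1.67/9.81) = 2.592 s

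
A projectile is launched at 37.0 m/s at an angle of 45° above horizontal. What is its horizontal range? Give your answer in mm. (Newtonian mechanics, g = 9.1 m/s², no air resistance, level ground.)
R = v₀² sin(2θ) / g (with unit conversion) = 150400.0 mm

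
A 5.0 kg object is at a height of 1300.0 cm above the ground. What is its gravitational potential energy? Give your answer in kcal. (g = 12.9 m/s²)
PE = mgh = 5 kg × 12.9 m/s² × 13 m = 838.5 J = 0.2004 kcal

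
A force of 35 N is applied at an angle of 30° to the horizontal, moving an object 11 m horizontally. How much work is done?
W = Fd cosθ = 35×11×cos(30°) = 333.42 J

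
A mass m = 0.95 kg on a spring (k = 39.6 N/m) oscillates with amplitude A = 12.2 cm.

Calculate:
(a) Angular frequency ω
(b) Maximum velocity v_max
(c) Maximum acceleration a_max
ω = √(k/m) = √(39.6/0.95) = 6.456 rad/s
v_max = ωA = 6.456×0.122 = 0.7877 m/s
a_max = ω²A = 6.456²×0.122 = 5.085 m/s²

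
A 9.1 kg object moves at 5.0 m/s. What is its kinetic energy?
KE = ½mv² = ½×9.1×5.0² = 113.75 J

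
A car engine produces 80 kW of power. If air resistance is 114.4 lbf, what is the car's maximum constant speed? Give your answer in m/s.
P = Fv → v = P/F = 80000 W / 508.9 N = 157.2 m/s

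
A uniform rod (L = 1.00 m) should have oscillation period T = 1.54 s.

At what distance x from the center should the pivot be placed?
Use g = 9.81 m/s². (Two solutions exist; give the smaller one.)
T = 2π√((L²/12 + x²)/(gx)). Let c = T²g/(4π²) = 0.5893.
x² − cx + L²/12 = 0 → x = (c − √(c² − L²/3))/2 = 0.2356 m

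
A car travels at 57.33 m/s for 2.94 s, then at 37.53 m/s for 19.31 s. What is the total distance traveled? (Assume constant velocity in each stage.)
d₁ = v₁t₁ = 57.33 × 2.94 = 168.55 m
d₂ = v₂t₂ = 37.53 × 19.31 = 724.704 m
d_total = 168.55 + 724.704 = 893.25 m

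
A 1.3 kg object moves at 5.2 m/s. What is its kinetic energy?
KE = ½mv² = ½×1.3×5.2² = 17.576 J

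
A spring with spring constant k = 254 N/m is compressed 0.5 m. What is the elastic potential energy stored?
PE = ½kx² = ½×254×0.5² = 31.75 J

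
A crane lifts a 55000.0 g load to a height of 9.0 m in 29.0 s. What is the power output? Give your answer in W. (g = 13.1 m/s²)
W = mgh = 55×13.1×9 = 6484 J
P = W/t = 6484/29 = 223.6 W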